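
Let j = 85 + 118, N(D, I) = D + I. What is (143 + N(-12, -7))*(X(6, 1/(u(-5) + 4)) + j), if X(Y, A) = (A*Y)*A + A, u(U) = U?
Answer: 25792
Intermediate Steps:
X(Y, A) = A + Y*A² (X(Y, A) = Y*A² + A = A + Y*A²)
j = 203
(143 + N(-12, -7))*(X(6, 1/(u(-5) + 4)) + j) = (143 + (-12 - 7))*((1 + 6/(-5 + 4))/(-5 + 4) + 203) = (143 - 19)*((1 + 6/(-1))/(-1) + 203) = 124*(-(1 - 1*6) + 203) = 124*(-(1 - 6) + 203) = 124*(-1*(-5) + 203) = 124*(5 + 203) = 124*208 = 25792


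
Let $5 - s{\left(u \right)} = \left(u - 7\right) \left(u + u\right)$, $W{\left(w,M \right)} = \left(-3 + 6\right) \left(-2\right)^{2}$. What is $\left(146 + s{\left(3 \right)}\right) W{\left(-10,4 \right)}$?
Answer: $2100$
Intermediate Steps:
$W{\left(w,M \right)} = 12$ ($W{\left(w,M \right)} = 3 \cdot 4 = 12$)
$s{\left(u \right)} = 5 - 2 u \left(-7 + u\right)$ ($s{\left(u \right)} = 5 - \left(u - 7\right) \left(u + u\right) = 5 - \left(-7 + u\right) 2 u = 5 - 2 u \left(-7 + u\right)$)
$\left(146 + s{\left(3 \right)}\right) W{\left(-10,4 \right)} = \left(146 + \left(5 - 2 \cdot 3^{2} + 14 \cdot 3\right)\right) 12 = \left(146 + \left(5 - 18 + 42\right)\right) 12 = \left(146 + 29\right) 12 = 175 \cdot 12 = 2100$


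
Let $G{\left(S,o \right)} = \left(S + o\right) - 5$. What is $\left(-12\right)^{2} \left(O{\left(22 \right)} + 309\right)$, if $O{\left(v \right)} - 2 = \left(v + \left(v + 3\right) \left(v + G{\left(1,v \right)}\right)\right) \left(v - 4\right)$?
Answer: $2693808$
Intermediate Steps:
$G{\left(S,o \right)} = -5 + S + o$
$O{\left(v \right)} = 2 + \left(-4 + v\right) \left(v + \left(-4 + 2 v\right) \left(3 + v\right)\right)$ ($O{\left(v \right)} = 2 + \left(v + \left(v + 3\right) \left(v + \left(-5 + 1 + v\right)\right)\right) \left(v - 4\right) = 2 + \left(v + \left(3 + v\right) \left(v + \left(-4 + v\right)\right)\right) \left(-4 + v\right) = 2 + \left(v + \left(3 + v\right) \left(-4 + 2 v\right)\right) \left(-4 + v\right) = 2 + \left(v + \left(-4 + 2 v\right) \left(3 + v\right)\right) \left(-4 + v\right) = 2 + \left(-4 + v\right) \left(v + \left(-4 + 2 v\right) \left(3 + v\right)\right)$)
$\left(-12\right)^{2} \left(O{\left(22 \right)} + 309\right) = \left(-12\right)^{2} \left(\left(50 - 528 - 5 \cdot 22^{2} + 2 \cdot 22^{3}\right) + 309\right) = 144 \left(\left(50 - 528 - 2420 + 2 \cdot 10648\right) + 309\right) = 144 \left(\left(50 - 528 - 2420 + 21296\right) + 309\right) = 144 \left(18398 + 309\right) = 144 \cdot 18707 = 2693808$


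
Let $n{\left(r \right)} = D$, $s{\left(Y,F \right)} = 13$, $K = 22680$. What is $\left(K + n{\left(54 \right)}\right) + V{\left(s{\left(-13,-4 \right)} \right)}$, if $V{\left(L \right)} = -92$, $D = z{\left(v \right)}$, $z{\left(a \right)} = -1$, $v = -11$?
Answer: $22587$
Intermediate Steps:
$D = -1$
$n{\left(r \right)} = -1$
$\left(K + n{\left(54 \right)}\right) + V{\left(s{\left(-13,-4 \right)} \right)} = \left(22680 - 1\right) - 92 = 22679 - 92 = 22587$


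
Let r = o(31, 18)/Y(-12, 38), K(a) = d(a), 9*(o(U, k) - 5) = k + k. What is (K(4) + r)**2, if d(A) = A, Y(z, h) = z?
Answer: 169/16 ≈ 10.563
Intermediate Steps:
o(U, k) = 5 + 2*k/9 (o(U, k) = 5 + (k + k)/9 = 5 + (2*k)/9 = 5 + 2*k/9)
K(a) = a
r = -3/4 (r = (5 + (2/9)*18)/(-12) = (5 + 4)*(-1/12) = 9*(-1/12) = -3/4 ≈ -0.75000)
(K(4) + r)**2 = (4 - 3/4)**2 = (13/4)**2 = 169/16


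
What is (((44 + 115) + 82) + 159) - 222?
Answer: 178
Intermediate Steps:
(((44 + 115) + 82) + 159) - 222 = ((159 + 82) + 159) - 222 = (241 + 159) - 222 = 400 - 222 = 178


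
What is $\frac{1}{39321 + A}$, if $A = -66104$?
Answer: $- \frac{1}{26783} \approx -3.7337 \cdot 10^{-5}$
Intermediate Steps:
$\frac{1}{39321 + A} = \frac{1}{39321 - 66104} = \frac{1}{-26783} = - \frac{1}{26783}$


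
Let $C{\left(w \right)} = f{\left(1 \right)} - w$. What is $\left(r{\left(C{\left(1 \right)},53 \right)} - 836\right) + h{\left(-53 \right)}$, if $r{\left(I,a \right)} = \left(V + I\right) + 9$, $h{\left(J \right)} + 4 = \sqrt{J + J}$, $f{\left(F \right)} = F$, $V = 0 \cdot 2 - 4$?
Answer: $-835 + i \sqrt{106} \approx -835.0 + 10.296 i$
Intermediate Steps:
$V = -4$ ($V = 0 - 4 = -4$)
$h{\left(J \right)} = -4 + \sqrt{2} \sqrt{J}$ ($h{\left(J \right)} = -4 + \sqrt{J + J} = -4 + \sqrt{2 J} = -4 + \sqrt{2} \sqrt{J}$)
$C{\left(w \right)} = 1 - w$
$r{\left(I,a \right)} = 5 + I$ ($r{\left(I,a \right)} = \left(-4 + I\right) + 9 = 5 + I$)
$\left(r{\left(C{\left(1 \right)},53 \right)} - 836\right) + h{\left(-53 \right)} = \left(\left(5 + \left(1 - 1\right)\right) - 836\right) - \left(4 - \sqrt{2} \sqrt{-53}\right) = \left(\left(5 + \left(1 - 1\right)\right) - 836\right) - \left(4 - \sqrt{2} i \sqrt{53}\right) = \left(\left(5 + 0\right) - 836\right) - \left(4 - i \sqrt{106}\right) = \left(5 - 836\right) - \left(4 - i \sqrt{106}\right) = -831 - \left(4 - i \sqrt{106}\right) = -835 + i \sqrt{106}$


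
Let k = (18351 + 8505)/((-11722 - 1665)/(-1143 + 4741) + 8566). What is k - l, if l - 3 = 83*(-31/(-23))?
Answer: -8796651842/78729207 ≈ -111.73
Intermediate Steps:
l = 2642/23 (l = 3 + 83*(-31/(-23)) = 3 + 83*(-31*(-1/23)) = 3 + 83*(31/23) = 3 + 2573/23 = 2642/23 ≈ 114.87)
k = 10736432/3423009 (k = 26856/(-13387/3598 + 8566) = 26856/(30807081/3598) = 26856*(3598/30807081) = 10736432/3423009 ≈ 3.1365)
k - l = 10736432/3423009 - 1*2642/23 = 10736432/3423009 - 2642/23 = -8796651842/78729207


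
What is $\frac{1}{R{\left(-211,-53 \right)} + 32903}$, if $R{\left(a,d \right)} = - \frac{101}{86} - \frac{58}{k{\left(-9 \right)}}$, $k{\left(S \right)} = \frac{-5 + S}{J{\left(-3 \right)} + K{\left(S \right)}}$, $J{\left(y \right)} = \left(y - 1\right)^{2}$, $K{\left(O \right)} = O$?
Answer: $\frac{86}{2832051} \approx 3.0367 \cdot 10^{-5}$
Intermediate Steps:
$J{\left(y \right)} = \left(-1 + y\right)^{2}$
$k{\left(S \right)} = \frac{-5 + S}{16 + S}$ ($k{\left(S \right)} = \frac{-5 + S}{\left(-1 - 3\right)^{2} + S} = \frac{-5 + S}{\left(-4\right)^{2} + S} = \frac{-5 + S}{16 + S}$)
$R{\left(a,d \right)} = \frac{2393}{86}$ ($R{\left(a,d \right)} = - \frac{101}{86} - \frac{58}{\frac{1}{16 - 9} \left(-5 - 9\right)} = \left(-101\right) \frac{1}{86} - \frac{58}{\frac{1}{7} \left(-14\right)} = - \frac{101}{86} - \frac{58}{\frac{1}{7} \left(-14\right)} = - \frac{101}{86} - \frac{58}{-2} = - \frac{101}{86} - -29 = - \frac{101}{86} + 29 = \frac{2393}{86}$)
$\frac{1}{R{\left(-211,-53 \right)} + 32903} = \frac{1}{\frac{2393}{86} + 32903} = \frac{1}{\frac{2832051}{86}} = \frac{86}{2832051}$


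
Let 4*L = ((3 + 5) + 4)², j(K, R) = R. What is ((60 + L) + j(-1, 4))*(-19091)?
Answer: -1909100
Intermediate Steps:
L = 36 (L = ((3 + 5) + 4)²/4 = (8 + 4)²/4 = (¼)*12² = (¼)*144 = 36)
((60 + L) + j(-1, 4))*(-19091) = ((60 + 36) + 4)*(-19091) = (96 + 4)*(-19091) = 100*(-19091) = -1909100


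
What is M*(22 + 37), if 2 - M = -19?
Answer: 1239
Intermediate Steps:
M = 21 (M = 2 - 1*(-19) = 2 + 19 = 21)
M*(22 + 37) = 21*(22 + 37) = 21*59 = 1239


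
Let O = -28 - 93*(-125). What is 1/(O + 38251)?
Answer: 1/49848 ≈ 2.0061e-5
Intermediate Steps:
O = 11597 (O = -28 + 11625 = 11597)
1/(O + 38251) = 1/(11597 + 38251) = 1/49848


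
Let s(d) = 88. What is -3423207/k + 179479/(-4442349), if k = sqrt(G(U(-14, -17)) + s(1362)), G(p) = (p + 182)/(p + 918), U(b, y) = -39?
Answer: -179479/4442349 - 3423207*sqrt(68118105)/77495 ≈ -3.6458e+5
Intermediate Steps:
G(p) = (182 + p)/(918 + p)
k = sqrt(68118105)/879 (k = sqrt((182 - 39)/(918 - 39) + 88) = sqrt(143/879 + 88) = sqrt(77495/879) = sqrt(68118105)/879 ≈ 9.3895)
-3423207/k + 179479/(-4442349) = -3423207*sqrt(68118105)/77495 + 179479/(-4442349) = -3423207*sqrt(68118105)/77495 + 179479*(-1/4442349) = -3423207*sqrt(68118105)/77495 - 179479/4442349 = -179479/4442349 - 3423207*sqrt(68118105)/77495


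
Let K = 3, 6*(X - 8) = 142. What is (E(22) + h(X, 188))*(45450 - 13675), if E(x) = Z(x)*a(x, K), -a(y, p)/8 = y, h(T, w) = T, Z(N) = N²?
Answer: -8117146175/3 ≈ -2.7057e+9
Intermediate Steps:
X = 95/3 (X = 8 + (⅙)*142 = 8 + 71/3 = 95/3 ≈ 31.667)
a(y, p) = -8*y
E(x) = -8*x³ (E(x) = x²*(-8*x) = -8*x³)
(E(22) + h(X, 188))*(45450 - 13675) = (-8*22³ + 95/3)*(45450 - 13675) = (-8*10648 + 95/3)*31775 = (-85184 + 95/3)*31775 = -255457/3*31775 = -8117146175/3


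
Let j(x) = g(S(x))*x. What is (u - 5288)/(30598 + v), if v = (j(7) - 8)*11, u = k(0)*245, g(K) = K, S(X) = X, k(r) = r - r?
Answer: -5288/31049 ≈ -0.17031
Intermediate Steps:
k(r) = 0
u = 0 (u = 0*245 = 0)
j(x) = x² (j(x) = x*x = x²)
v = 451 (v = (7² - 8)*11 = (49 - 8)*11 = 41*11 = 451)
(u - 5288)/(30598 + v) = (0 - 5288)/(30598 + 451) = -5288/31049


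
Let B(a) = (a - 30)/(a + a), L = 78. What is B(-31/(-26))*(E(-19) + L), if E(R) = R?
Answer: -44191/62 ≈ -712.76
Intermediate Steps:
B(a) = (-30 + a)/(2*a) (B(a) = (-30 + a)/((2*a)) = (-30 + a)*(1/(2*a)) = (-30 + a)/(2*a))
B(-31/(-26))*(E(-19) + L) = ((-30 - 31/(-26))/(2*((-31/(-26)))))*(-19 + 78) = ((-30 - 31*(-1/26))/(2*((-31*(-1/26)))))*59 = ((-30 + 31/26)/(2*(31/26)))*59 = ((½)*(26/31)*(-749/26))*59 = -749/62*59 = -44191/62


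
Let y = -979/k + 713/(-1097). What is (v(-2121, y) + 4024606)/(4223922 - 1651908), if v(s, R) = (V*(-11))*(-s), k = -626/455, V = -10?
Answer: 2128958/1286007 ≈ 1.6555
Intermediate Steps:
k = -626/455 (k = -626*1/455 = -626/455 ≈ -1.3758)
y = 488206827/686722 (y = -979/(-626/455) + 713/(-1097) = -979*(-455/626) + 713*(-1/1097) = 445445/626 - 713/1097 = 488206827/686722 ≈ 710.92)
v(s, R) = -110*s (v(s, R) = (-10*(-11))*(-s) = 110*(-s) = -110*s)
(v(-2121, y) + 4024606)/(4223922 - 1651908) = (-110*(-2121) + 4024606)/(4223922 - 1651908) = (233310 + 4024606)/2572014 = 4257916*(1/2572014) = 2128958/1286007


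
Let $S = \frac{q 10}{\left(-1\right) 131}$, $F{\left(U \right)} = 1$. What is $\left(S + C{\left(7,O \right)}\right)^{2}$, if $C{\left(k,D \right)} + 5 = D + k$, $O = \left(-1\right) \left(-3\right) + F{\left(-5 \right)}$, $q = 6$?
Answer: $\frac{527076}{17161} \approx 30.714$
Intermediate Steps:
$O = 4$ ($O = \left(-1\right) \left(-3\right) + 1 = 3 + 1 = 4$)
$S = - \frac{60}{131}$ ($S = \frac{6 \cdot 10}{\left(-1\right) 131} = \frac{60}{-131} = 60 \left(- \frac{1}{131}\right) = - \frac{60}{131} \approx -0.45802$)
$C{\left(k,D \right)} = -5 + D + k$ ($C{\left(k,D \right)} = -5 + \left(D + k\right) = -5 + D + k$)
$\left(S + C{\left(7,O \right)}\right)^{2} = \left(- \frac{60}{131} + \left(-5 + 4 + 7\right)\right)^{2} = \left(- \frac{60}{131} + 6\right)^{2} = \left(\frac{726}{131}\right)^{2} = \frac{527076}{17161}$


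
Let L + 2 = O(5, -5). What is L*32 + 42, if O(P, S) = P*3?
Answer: 458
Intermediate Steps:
O(P, S) = 3*P
L = 13 (L = -2 + 3*5 = -2 + 15 = 13)
L*32 + 42 = 13*32 + 42 = 416 + 42 = 458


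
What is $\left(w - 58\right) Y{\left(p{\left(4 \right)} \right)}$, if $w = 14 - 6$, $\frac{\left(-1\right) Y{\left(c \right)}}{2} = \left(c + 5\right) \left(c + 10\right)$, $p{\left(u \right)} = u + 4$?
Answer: $23400$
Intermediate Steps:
$p{\left(u \right)} = 4 + u$
$Y{\left(c \right)} = - 2 \left(5 + c\right) \left(10 + c\right)$ ($Y{\left(c \right)} = - 2 \left(c + 5\right) \left(c + 10\right) = - 2 \left(5 + c\right) \left(10 + c\right)$)
$w = 8$
$\left(w - 58\right) Y{\left(p{\left(4 \right)} \right)} = \left(8 - 58\right) \left(-100 - 30 \left(4 + 4\right) - 2 \left(4 + 4\right)^{2}\right) = - 50 \left(-100 - 240 - 2 \cdot 8^{2}\right) = - 50 \left(-100 - 240 - 128\right) = \left(-50\right) \left(-468\right) = 23400$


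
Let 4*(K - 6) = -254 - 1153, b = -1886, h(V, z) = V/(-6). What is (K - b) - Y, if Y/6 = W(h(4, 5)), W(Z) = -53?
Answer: 7433/4 ≈ 1858.3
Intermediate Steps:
h(V, z) = -V/6 (h(V, z) = V*(-⅙) = -V/6)
K = -1383/4 (K = 6 + (-254 - 1153)/4 = 6 + (¼)*(-1407) = 6 - 1407/4 = -1383/4 ≈ -345.75)
Y = -318 (Y = 6*(-53) = -318)
(K - b) - Y = (-1383/4 - 1*(-1886)) - 1*(-318) = (-1383/4 + 1886) + 318 = 6161/4 + 318 = 7433/4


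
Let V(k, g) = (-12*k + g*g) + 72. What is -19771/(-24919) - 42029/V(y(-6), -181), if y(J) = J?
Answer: -396755896/819959695 ≈ -0.48387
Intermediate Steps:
V(k, g) = 72 + g**2 - 12*k (V(k, g) = (-12*k + g**2) + 72 = (g**2 - 12*k) + 72 = 72 + g**2 - 12*k)
-19771/(-24919) - 42029/V(y(-6), -181) = -19771/(-24919) - 42029/(72 + (-181)**2 - 12*(-6)) = -19771*(-1/24919) - 42029/(72 + 32761 + 72) = 19771/24919 - 42029/32905 = -396755896/819959695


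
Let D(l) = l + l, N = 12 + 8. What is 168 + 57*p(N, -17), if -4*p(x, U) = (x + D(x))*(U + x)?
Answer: -2397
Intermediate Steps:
N = 20
D(l) = 2*l
p(x, U) = -3*x*(U + x)/4 (p(x, U) = -(x + 2*x)*(U + x)/4 = -3*x*(U + x)/4)
168 + 57*p(N, -17) = 168 + 57*((3/4)*20*(-1*(-17) - 1*20)) = 168 + 57*((3/4)*20*(17 - 20)) = 168 + 57*((3/4)*20*(-3)) = 168 + 57*(-45) = 168 - 2565 = -2397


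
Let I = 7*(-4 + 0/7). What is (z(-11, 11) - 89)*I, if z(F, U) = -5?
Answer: 2632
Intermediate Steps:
I = -28 (I = 7*(-4 + 0*(⅐)) = 7*(-4 + 0) = 7*(-4) = -28)
(z(-11, 11) - 89)*I = (-5 - 89)*(-28) = -94*(-28) = 2632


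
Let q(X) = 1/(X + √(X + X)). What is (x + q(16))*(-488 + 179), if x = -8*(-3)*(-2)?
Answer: 207339/14 + 309*√2/56 ≈ 14818.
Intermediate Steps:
x = -48 (x = 24*(-2) = -48)
q(X) = 1/(X + √2*√X) (q(X) = 1/(X + √(2*X)) = 1/(X + √2*√X))
(x + q(16))*(-488 + 179) = (-48 + 1/(16 + √2*√16))*(-488 + 179) = (-48 + 1/(16 + √2*4))*(-309) = (-48 + 1/(16 + 4*√2))*(-309) = 14832 - 309/(16 + 4*√2)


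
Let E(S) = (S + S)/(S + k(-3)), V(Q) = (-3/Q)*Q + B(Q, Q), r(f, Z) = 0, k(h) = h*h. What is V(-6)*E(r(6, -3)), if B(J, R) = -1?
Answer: 0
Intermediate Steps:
k(h) = h²
V(Q) = -4 (V(Q) = (-3/Q)*Q - 1 = -3 - 1 = -4)
E(S) = 2*S/(9 + S) (E(S) = (S + S)/(S + (-3)²) = (2*S)/(S + 9) = (2*S)/(9 + S) = 2*S/(9 + S))
V(-6)*E(r(6, -3)) = -8*0/(9 + 0) = -8*0/9 = -4*0 = 0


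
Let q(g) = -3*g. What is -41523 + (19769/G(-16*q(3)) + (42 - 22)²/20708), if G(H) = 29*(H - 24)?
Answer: -747974014967/18015960 ≈ -41517.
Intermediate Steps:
G(H) = -696 + 29*H (G(H) = 29*(-24 + H) = -696 + 29*H)
-41523 + (19769/G(-16*q(3)) + (42 - 22)²/20708) = -41523 + (19769/(-696 + 29*(-(-48)*3)) + (42 - 22)²/20708) = -41523 + (19769/(-696 + 29*(-16*(-9))) + 20²*(1/20708)) = -41523 + (19769/(-696 + 29*144) + 400*(1/20708)) = -41523 + (19769/(-696 + 4176) + 100/5177) = -41523 + (19769/3480 + 100/5177) = -41523 + 102692113/18015960 = -747974014967/18015960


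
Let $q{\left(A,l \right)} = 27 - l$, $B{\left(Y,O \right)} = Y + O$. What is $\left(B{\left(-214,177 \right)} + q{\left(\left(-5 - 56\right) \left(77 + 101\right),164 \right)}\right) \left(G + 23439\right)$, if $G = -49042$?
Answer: $4454922$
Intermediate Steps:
$B{\left(Y,O \right)} = O + Y$
$\left(B{\left(-214,177 \right)} + q{\left(\left(-5 - 56\right) \left(77 + 101\right),164 \right)}\right) \left(G + 23439\right) = \left(\left(177 - 214\right) + \left(27 - 164\right)\right) \left(-49042 + 23439\right) = \left(-37 + \left(27 - 164\right)\right) \left(-25603\right) = \left(-37 - 137\right) \left(-25603\right) = \left(-174\right) \left(-25603\right) = 4454922$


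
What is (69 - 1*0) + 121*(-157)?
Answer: -18928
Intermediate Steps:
(69 - 1*0) + 121*(-157) = (69 + 0) - 18997 = 69 - 18997 = -18928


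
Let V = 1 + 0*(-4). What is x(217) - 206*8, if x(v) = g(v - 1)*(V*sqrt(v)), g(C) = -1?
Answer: -1648 - sqrt(217) ≈ -1662.7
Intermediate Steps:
V = 1 (V = 1 + 0 = 1)
x(v) = -sqrt(v)
x(217) - 206*8 = -sqrt(217) - 206*8 = -sqrt(217) - 1*1648 = -sqrt(217) - 1648 = -1648 - sqrt(217)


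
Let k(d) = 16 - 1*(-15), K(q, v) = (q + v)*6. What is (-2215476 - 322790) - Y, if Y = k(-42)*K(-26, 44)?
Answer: -2541614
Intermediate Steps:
K(q, v) = 6*q + 6*v
k(d) = 31 (k(d) = 16 + 15 = 31)
Y = 3348 (Y = 31*(6*(-26) + 6*44) = 31*(-156 + 264) = 31*108 = 3348)
(-2215476 - 322790) - Y = (-2215476 - 322790) - 1*3348 = -2538266 - 3348 = -2541614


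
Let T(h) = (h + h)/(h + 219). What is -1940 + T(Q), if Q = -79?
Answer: -135879/70 ≈ -1941.1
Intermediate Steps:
T(h) = 2*h/(219 + h) (T(h) = (2*h)/(219 + h) = 2*h/(219 + h))
-1940 + T(Q) = -1940 + 2*(-79)/(219 - 79) = -1940 + 2*(-79)/140 = -1940 + 2*(-79)*(1/140) = -1940 - 79/70 = -135879/70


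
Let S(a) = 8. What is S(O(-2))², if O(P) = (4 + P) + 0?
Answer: 64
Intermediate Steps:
O(P) = 4 + P
S(O(-2))² = 8² = 64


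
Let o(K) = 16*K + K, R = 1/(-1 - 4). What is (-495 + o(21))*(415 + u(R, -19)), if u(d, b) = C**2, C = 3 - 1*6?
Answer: -58512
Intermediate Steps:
R = -1/5 (R = 1/(-5) = -1/5 ≈ -0.20000)
C = -3 (C = 3 - 6 = -3)
o(K) = 17*K
u(d, b) = 9 (u(d, b) = (-3)**2 = 9)
(-495 + o(21))*(415 + u(R, -19)) = (-495 + 17*21)*(415 + 9) = (-495 + 357)*424 = -138*424 = -58512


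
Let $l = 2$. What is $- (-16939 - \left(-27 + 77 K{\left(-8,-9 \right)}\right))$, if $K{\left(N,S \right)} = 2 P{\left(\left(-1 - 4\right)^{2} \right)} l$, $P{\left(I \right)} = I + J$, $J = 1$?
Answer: $24920$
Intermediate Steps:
$P{\left(I \right)} = 1 + I$ ($P{\left(I \right)} = I + 1 = 1 + I$)
$K{\left(N,S \right)} = 104$ ($K{\left(N,S \right)} = 2 \left(1 + \left(-1 - 4\right)^{2}\right) 2 = 2 \left(1 + \left(-5\right)^{2}\right) 2 = 2 \left(1 + 25\right) 2 = 2 \cdot 26 \cdot 2 = 52 \cdot 2 = 104$)
$- (-16939 - \left(-27 + 77 K{\left(-8,-9 \right)}\right)) = - (-16939 - \left(-27 + 77 \cdot 104\right)) = - (-16939 - \left(-27 + 8008\right)) = - (-16939 - 7981) = \left(-1\right) \left(-24920\right) = 24920$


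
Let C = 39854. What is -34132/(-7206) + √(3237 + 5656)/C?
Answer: 17066/3603 + √8893/39854 ≈ 4.7390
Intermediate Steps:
-34132/(-7206) + √(3237 + 5656)/C = -34132/(-7206) + √(3237 + 5656)/39854 = -34132*(-1/7206) + √8893*(1/39854) = 17066/3603 + √8893/39854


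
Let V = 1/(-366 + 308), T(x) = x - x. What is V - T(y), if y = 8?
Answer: -1/58 ≈ -0.017241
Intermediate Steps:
T(x) = 0
V = -1/58 (V = 1/(-58) = -1/58 ≈ -0.017241)
V - T(y) = -1/58 - 1*0 = -1/58 + 0 = -1/58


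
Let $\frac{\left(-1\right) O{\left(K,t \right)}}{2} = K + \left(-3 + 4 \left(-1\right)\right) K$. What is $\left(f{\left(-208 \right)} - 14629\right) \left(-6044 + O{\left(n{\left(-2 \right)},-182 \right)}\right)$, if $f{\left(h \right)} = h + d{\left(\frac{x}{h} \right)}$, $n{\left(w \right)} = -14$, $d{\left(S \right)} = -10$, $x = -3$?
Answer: $92229564$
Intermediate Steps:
$O{\left(K,t \right)} = 12 K$ ($O{\left(K,t \right)} = - 2 \left(K + \left(-3 + 4 \left(-1\right)\right) K\right) = - 2 \left(K + \left(-3 - 4\right) K\right) = - 2 \left(K - 7 K\right) = - 2 \left(- 6 K\right) = 12 K$)
$f{\left(h \right)} = -10 + h$ ($f{\left(h \right)} = h - 10 = -10 + h$)
$\left(f{\left(-208 \right)} - 14629\right) \left(-6044 + O{\left(n{\left(-2 \right)},-182 \right)}\right) = \left(\left(-10 - 208\right) - 14629\right) \left(-6044 + 12 \left(-14\right)\right) = \left(-218 - 14629\right) \left(-6044 - 168\right) = \left(-14847\right) \left(-6212\right) = 92229564$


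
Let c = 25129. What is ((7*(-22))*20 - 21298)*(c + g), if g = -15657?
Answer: -230908416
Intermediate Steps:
((7*(-22))*20 - 21298)*(c + g) = ((7*(-22))*20 - 21298)*(25129 - 15657) = (-154*20 - 21298)*9472 = (-3080 - 21298)*9472 = -24378*9472 = -230908416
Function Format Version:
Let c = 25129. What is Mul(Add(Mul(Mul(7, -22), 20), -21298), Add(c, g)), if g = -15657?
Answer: -230908416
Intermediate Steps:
Mul(Add(Mul(Mul(7, -22), 20), -21298), Add(c, g)) = Mul(Add(Mul(Mul(7, -22), 20), -21298), Add(25129, -15657)) = Mul(Add(Mul(-154, 20), -21298), 9472) = Mul(Add(-3080, -21298), 9472) = Mul(-24378, 9472) = -230908416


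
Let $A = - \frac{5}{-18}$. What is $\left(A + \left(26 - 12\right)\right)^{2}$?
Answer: $\frac{66049}{324} \approx 203.85$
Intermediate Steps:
$A = \frac{5}{18}$ ($A = \left(-5\right) \left(- \frac{1}{18}\right) = \frac{5}{18} \approx 0.27778$)
$\left(A + \left(26 - 12\right)\right)^{2} = \left(\frac{5}{18} + \left(26 - 12\right)\right)^{2} = \left(\frac{5}{18} + 14\right)^{2} = \left(\frac{257}{18}\right)^{2} = \frac{66049}{324}$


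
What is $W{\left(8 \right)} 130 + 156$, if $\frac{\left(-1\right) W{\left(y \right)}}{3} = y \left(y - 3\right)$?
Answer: $-15444$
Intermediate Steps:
$W{\left(y \right)} = - 3 y \left(-3 + y\right)$ ($W{\left(y \right)} = - 3 y \left(y - 3\right) = - 3 y \left(-3 + y\right)$)
$W{\left(8 \right)} 130 + 156 = 3 \cdot 8 \left(3 - 8\right) 130 + 156 = 3 \cdot 8 \left(-5\right) 130 + 156 = \left(-120\right) 130 + 156 = -15600 + 156 = -15444$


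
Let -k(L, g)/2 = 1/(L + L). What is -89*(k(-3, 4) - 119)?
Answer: 31684/3 ≈ 10561.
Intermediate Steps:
k(L, g) = -1/L (k(L, g) = -2/(L + L) = -2*1/(2*L) = -1/L)
-89*(k(-3, 4) - 119) = -89*(-1/(-3) - 119) = -89*(-1*(-⅓) - 119) = -89*(⅓ - 119) = -89*(-356/3) = 31684/3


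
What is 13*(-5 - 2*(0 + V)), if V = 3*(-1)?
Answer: 13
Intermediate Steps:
V = -3
13*(-5 - 2*(0 + V)) = 13*(-5 - 2*(0 - 3)) = 13*(-5 - 2*(-3)) = 13*(-5 + 6) = 13*1 = 13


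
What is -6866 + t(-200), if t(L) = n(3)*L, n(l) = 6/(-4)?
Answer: -6566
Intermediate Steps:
n(l) = -3/2 (n(l) = 6*(-¼) = -3/2)
t(L) = -3*L/2
-6866 + t(-200) = -6866 - 3/2*(-200) = -6866 + 300 = -6566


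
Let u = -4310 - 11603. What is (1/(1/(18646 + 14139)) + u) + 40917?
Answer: 57789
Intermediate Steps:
u = -15913
(1/(1/(18646 + 14139)) + u) + 40917 = (1/(1/(18646 + 14139)) - 15913) + 40917 = (1/(1/32785) - 15913) + 40917 = (32785 - 15913) + 40917 = 16872 + 40917 = 57789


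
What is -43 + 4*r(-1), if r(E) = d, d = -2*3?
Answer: -67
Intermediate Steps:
d = -6
r(E) = -6
-43 + 4*r(-1) = -43 + 4*(-6) = -43 - 24 = -67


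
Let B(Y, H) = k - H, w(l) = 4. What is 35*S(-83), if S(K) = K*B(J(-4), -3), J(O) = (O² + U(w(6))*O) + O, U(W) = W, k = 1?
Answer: -11620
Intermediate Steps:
J(O) = O² + 5*O (J(O) = (O² + 4*O) + O = O² + 5*O)
B(Y, H) = 1 - H
S(K) = 4*K (S(K) = K*(1 - 1*(-3)) = K*(1 + 3) = K*4 = 4*K)
35*S(-83) = 35*(4*(-83)) = 35*(-332) = -11620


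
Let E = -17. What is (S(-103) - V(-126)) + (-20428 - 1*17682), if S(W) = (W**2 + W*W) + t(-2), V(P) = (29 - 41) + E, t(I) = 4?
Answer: -16859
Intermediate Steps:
V(P) = -29 (V(P) = (29 - 41) - 17 = -12 - 17 = -29)
S(W) = 4 + 2*W**2 (S(W) = (W**2 + W*W) + 4 = (W**2 + W**2) + 4 = 2*W**2 + 4 = 4 + 2*W**2)
(S(-103) - V(-126)) + (-20428 - 1*17682) = ((4 + 2*(-103)**2) - 1*(-29)) + (-20428 - 1*17682) = ((4 + 2*10609) + 29) + (-20428 - 17682) = ((4 + 21218) + 29) - 38110 = (21222 + 29) - 38110 = 21251 - 38110 = -16859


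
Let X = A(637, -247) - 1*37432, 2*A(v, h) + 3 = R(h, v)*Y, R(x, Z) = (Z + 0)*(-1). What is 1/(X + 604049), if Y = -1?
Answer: 1/566934 ≈ 1.7639e-6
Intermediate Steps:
R(x, Z) = -Z (R(x, Z) = Z*(-1) = -Z)
A(v, h) = -3/2 + v/2 (A(v, h) = -3/2 + (-v*(-1))/2 = -3/2 + v/2)
X = -37115 (X = (-3/2 + (1/2)*637) - 1*37432 = (-3/2 + 637/2) - 37432 = 317 - 37432 = -37115)
1/(X + 604049) = 1/(-37115 + 604049) = 1/566934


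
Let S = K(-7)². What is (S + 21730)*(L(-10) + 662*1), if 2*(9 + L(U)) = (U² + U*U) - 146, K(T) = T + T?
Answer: 14909680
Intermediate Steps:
K(T) = 2*T
L(U) = -82 + U² (L(U) = -9 + ((U² + U*U) - 146)/2 = -9 + ((U² + U²) - 146)/2 = -9 + (2*U² - 146)/2 = -9 + (-146 + 2*U²)/2 = -9 + (-73 + U²) = -82 + U²)
S = 196 (S = (2*(-7))² = (-14)² = 196)
(S + 21730)*(L(-10) + 662*1) = (196 + 21730)*((-82 + (-10)²) + 662*1) = 21926*((-82 + 100) + 662) = 21926*(18 + 662) = 21926*680 = 14909680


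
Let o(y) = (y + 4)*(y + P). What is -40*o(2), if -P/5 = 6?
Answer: 6720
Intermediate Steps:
P = -30 (P = -5*6 = -30)
o(y) = (-30 + y)*(4 + y) (o(y) = (y + 4)*(y - 30) = (4 + y)*(-30 + y) = (-30 + y)*(4 + y))
-40*o(2) = -40*(-120 + 2² - 26*2) = -40*(-120 + 4 - 52) = -40*(-168) = 6720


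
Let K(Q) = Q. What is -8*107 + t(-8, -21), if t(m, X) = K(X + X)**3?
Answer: -74944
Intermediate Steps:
t(m, X) = 8*X**3 (t(m, X) = (X + X)**3 = (2*X)**3 = 8*X**3)
-8*107 + t(-8, -21) = -8*107 + 8*(-21)**3 = -856 + 8*(-9261) = -856 - 74088 = -74944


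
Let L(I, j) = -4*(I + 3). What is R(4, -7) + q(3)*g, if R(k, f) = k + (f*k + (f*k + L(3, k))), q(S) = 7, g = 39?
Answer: 197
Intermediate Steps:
L(I, j) = -12 - 4*I (L(I, j) = -4*(3 + I) = -12 - 4*I)
R(k, f) = -24 + k + 2*f*k (R(k, f) = k + (f*k + (f*k + (-12 - 4*3))) = k + (f*k + (f*k + (-12 - 12))) = k + (f*k + (f*k - 24)) = k + (f*k + (-24 + f*k)) = k + (-24 + 2*f*k) = -24 + k + 2*f*k)
R(4, -7) + q(3)*g = (-24 + 4 + 2*(-7)*4) + 7*39 = (-24 + 4 - 56) + 273 = -76 + 273 = 197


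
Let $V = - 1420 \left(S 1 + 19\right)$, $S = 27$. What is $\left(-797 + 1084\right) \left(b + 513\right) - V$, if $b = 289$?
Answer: $295494$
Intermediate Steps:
$V = -65320$ ($V = - 1420 \left(27 \cdot 1 + 19\right) = - 1420 \left(27 + 19\right) = \left(-1420\right) 46 = -65320$)
$\left(-797 + 1084\right) \left(b + 513\right) - V = \left(-797 + 1084\right) \left(289 + 513\right) - -65320 = 287 \cdot 802 + 65320 = 230174 + 65320 = 295494$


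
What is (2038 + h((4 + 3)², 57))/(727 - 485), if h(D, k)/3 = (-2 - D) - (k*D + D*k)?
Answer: -14873/242 ≈ -61.459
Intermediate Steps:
h(D, k) = -6 - 3*D - 6*D*k (h(D, k) = 3*((-2 - D) - (k*D + D*k)) = 3*((-2 - D) - (D*k + D*k)) = 3*((-2 - D) - 2*D*k) = 3*(-2 - D - 2*D*k) = -6 - 3*D - 6*D*k)
(2038 + h((4 + 3)², 57))/(727 - 485) = (2038 + (-6 - 3*(4 + 3)² - 6*(4 + 3)²*57))/(727 - 485) = (2038 + (-6 - 3*7² - 6*7²*57))/242 = (2038 + (-6 - 3*49 - 6*49*57))*(1/242) = (2038 + (-6 - 147 - 16758))*(1/242) = (2038 - 16911)*(1/242) = -14873*1/242 = -14873/242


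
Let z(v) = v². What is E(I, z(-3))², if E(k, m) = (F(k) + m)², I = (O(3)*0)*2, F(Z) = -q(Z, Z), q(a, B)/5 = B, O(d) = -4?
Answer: 6561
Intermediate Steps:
q(a, B) = 5*B
F(Z) = -5*Z
I = 0 (I = -4*0*2 = 0*2 = 0)
E(k, m) = (m - 5*k)² (E(k, m) = (-5*k + m)² = (m - 5*k)²)
E(I, z(-3))² = ((-1*(-3)² + 5*0)²)² = ((-1*9 + 0)²)² = ((-9 + 0)²)² = ((-9)²)² = 81² = 6561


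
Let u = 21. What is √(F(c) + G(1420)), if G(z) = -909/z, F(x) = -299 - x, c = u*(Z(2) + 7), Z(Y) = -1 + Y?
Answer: I*√235737395/710 ≈ 21.625*I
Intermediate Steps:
c = 168 (c = 21*((-1 + 2) + 7) = 21*(1 + 7) = 21*8 = 168)
√(F(c) + G(1420)) = √((-299 - 1*168) - 909/1420) = √((-299 - 168) - 909*1/1420) = √(-467 - 909/1420) = √(-664049/1420) = I*√235737395/710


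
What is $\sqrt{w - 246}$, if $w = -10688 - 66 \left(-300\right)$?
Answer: $\sqrt{8866} \approx 94.159$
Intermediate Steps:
$w = 9112$ ($w = -10688 - -19800 = -10688 + 19800 = 9112$)
$\sqrt{w - 246} = \sqrt{9112 - 246} = \sqrt{8866}$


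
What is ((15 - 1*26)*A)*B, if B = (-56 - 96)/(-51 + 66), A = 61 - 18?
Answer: 71896/15 ≈ 4793.1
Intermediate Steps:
A = 43
B = -152/15 ≈ -10.133
((15 - 1*26)*A)*B = ((15 - 1*26)*43)*(-152/15) = ((15 - 26)*43)*(-152/15) = -11*43*(-152/15) = -473*(-152/15) = 71896/15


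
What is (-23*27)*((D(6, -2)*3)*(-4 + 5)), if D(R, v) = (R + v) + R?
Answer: -18630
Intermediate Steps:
D(R, v) = v + 2*R
(-23*27)*((D(6, -2)*3)*(-4 + 5)) = (-23*27)*(((-2 + 2*6)*3)*(-4 + 5)) = -621*(-2 + 12)*3 = -621*10*3 = -18630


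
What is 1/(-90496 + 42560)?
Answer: -1/47936 ≈ -2.0861e-5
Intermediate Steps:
1/(-90496 + 42560) = 1/(-47936) = -1/47936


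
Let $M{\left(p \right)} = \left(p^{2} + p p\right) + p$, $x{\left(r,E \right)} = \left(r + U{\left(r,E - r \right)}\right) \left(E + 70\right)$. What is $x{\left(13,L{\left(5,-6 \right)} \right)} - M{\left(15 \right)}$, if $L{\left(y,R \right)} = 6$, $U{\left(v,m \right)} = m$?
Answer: $-9$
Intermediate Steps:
$x{\left(r,E \right)} = E \left(70 + E\right)$ ($x{\left(r,E \right)} = \left(r + \left(E - r\right)\right) \left(E + 70\right) = E \left(70 + E\right)$)
$M{\left(p \right)} = p + 2 p^{2}$ ($M{\left(p \right)} = \left(p^{2} + p^{2}\right) + p = 2 p^{2} + p = p + 2 p^{2}$)
$x{\left(13,L{\left(5,-6 \right)} \right)} - M{\left(15 \right)} = 6 \left(70 + 6\right) - 15 \left(1 + 2 \cdot 15\right) = 6 \cdot 76 - 15 \left(1 + 30\right) = 456 - 15 \cdot 31 = 456 - 465 = -9$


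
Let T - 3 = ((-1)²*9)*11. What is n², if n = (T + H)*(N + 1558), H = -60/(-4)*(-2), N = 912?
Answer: 31627065600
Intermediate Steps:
T = 102 (T = 3 + ((-1)²*9)*11 = 3 + (1*9)*11 = 3 + 9*11 = 3 + 99 = 102)
H = -30 (H = -60*(-1)/4*(-2) = -10*(-3/2)*(-2) = 15*(-2) = -30)
n = 177840 (n = (102 - 30)*(912 + 1558) = 72*2470 = 177840)
n² = 177840² = 31627065600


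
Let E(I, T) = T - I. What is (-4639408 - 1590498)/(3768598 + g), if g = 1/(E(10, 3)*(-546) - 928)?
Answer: -18029347964/10906322613 ≈ -1.6531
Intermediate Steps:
g = 1/2894 (g = 1/((3 - 1*10)*(-546) - 928) = 1/((3 - 10)*(-546) - 928) = 1/(-7*(-546) - 928) = 1/(3822 - 928) = 1/2894 ≈ 0.00034554)
(-4639408 - 1590498)/(3768598 + g) = (-4639408 - 1590498)/(3768598 + 1/2894) = -6229906/10906322613/2894 = -6229906*2894/10906322613 = -18029347964/10906322613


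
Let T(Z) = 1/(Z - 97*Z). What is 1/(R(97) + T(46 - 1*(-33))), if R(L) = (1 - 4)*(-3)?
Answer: 7584/68255 ≈ 0.11111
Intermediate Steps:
T(Z) = -1/(96*Z) (T(Z) = 1/(-96*Z) = -1/(96*Z))
R(L) = 9 (R(L) = -3*(-3) = 9)
1/(R(97) + T(46 - 1*(-33))) = 1/(9 - 1/(96*(46 - 1*(-33)))) = 1/(9 - 1/(96*(46 + 33))) = 1/(9 - 1/96/79) = 1/(9 - 1/96*1/79) = 1/(9 - 1/7584) = 1/(68255/7584) = 7584/68255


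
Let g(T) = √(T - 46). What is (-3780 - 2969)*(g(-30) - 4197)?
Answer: 28325553 - 13498*I*√19 ≈ 2.8326e+7 - 58836.0*I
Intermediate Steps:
g(T) = √(-46 + T)
(-3780 - 2969)*(g(-30) - 4197) = (-3780 - 2969)*(√(-46 - 30) - 4197) = -6749*(√(-76) - 4197) = -6749*(2*I*√19 - 4197) = -6749*(-4197 + 2*I*√19) = 28325553 - 13498*I*√19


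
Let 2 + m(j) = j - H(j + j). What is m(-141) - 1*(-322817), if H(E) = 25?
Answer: 322649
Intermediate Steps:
m(j) = -27 + j (m(j) = -2 + (j - 1*25) = -2 + (j - 25) = -2 + (-25 + j) = -27 + j)
m(-141) - 1*(-322817) = (-27 - 141) - 1*(-322817) = -168 + 322817 = 322649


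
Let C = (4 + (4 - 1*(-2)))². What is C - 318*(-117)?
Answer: 37306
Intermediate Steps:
C = 100 (C = (4 + (4 + 2))² = (4 + 6)² = 10² = 100)
C - 318*(-117) = 100 - 318*(-117) = 100 + 37206 = 37306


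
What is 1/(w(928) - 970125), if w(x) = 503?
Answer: -1/969622 ≈ -1.0313e-6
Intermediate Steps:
1/(w(928) - 970125) = 1/(503 - 970125) = 1/(-969622) = -1/969622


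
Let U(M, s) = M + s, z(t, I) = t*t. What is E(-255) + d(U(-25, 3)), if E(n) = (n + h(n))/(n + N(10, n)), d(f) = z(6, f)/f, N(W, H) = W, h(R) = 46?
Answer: -2111/2695 ≈ -0.78330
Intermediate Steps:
z(t, I) = t²
d(f) = 36/f (d(f) = 6²/f = 36/f)
E(n) = (46 + n)/(10 + n) (E(n) = (n + 46)/(n + 10) = (46 + n)/(10 + n))
E(-255) + d(U(-25, 3)) = (46 - 255)/(10 - 255) + 36/(-25 + 3) = -209/(-245) + 36/(-22) = -1/245*(-209) + 36*(-1/22) = 209/245 - 18/11 = -2111/2695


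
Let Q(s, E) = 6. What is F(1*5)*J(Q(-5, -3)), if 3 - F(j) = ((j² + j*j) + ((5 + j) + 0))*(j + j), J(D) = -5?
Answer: 2985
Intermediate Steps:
F(j) = 3 - 2*j*(5 + j + 2*j²) (F(j) = 3 - ((j² + j*j) + ((5 + j) + 0))*(j + j) = 3 - ((j² + j²) + (5 + j))*2*j = 3 - (2*j² + (5 + j))*2*j = 3 - (5 + j + 2*j²)*2*j = 3 - 2*j*(5 + j + 2*j²))
F(1*5)*J(Q(-5, -3)) = (3 - 10*5 - 4*(1*5)³ - 2*(1*5)²)*(-5) = (3 - 10*5 - 4*5³ - 2*5²)*(-5) = (3 - 50 - 4*125 - 2*25)*(-5) = (3 - 50 - 500 - 50)*(-5) = -597*(-5) = 2985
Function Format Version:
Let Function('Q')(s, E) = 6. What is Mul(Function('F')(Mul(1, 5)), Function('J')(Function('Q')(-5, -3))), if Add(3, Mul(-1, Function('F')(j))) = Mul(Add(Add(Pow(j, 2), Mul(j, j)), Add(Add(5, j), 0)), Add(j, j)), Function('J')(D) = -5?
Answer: 2985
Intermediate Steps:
Function('F')(j) = Add(3, Mul(-2, j, Add(5, j, Mul(2, Pow(j, 2))))) (Function('F')(j) = Add(3, Mul(-1, Mul(Add(Add(Pow(j, 2), Mul(j, j)), Add(Add(5, j), 0)), Add(j, j)))) = Add(3, Mul(-1, Mul(Add(Add(Pow(j, 2), Pow(j, 2)), Add(5, j)), Mul(2, j)))) = Add(3, Mul(-1, Mul(Add(Mul(2, Pow(j, 2)), Add(5, j)), Mul(2, j)))) = Add(3, Mul(-1, Mul(Add(5, j, Mul(2, Pow(j, 2))), Mul(2, j)))) = Add(3, Mul(-1, Mul(2, j, Add(5, j, Mul(2, Pow(j, 2)))))) = Add(3, Mul(-2, j, Add(5, j, Mul(2, Pow(j, 2))))))
Mul(Function('F')(Mul(1, 5)), Function('J')(Function('Q')(-5, -3))) = Mul(Add(3, Mul(-10, Mul(1, 5)), Mul(-4, Pow(Mul(1, 5), 3)), Mul(-2, Pow(Mul(1, 5), 2))), -5) = Mul(Add(3, Mul(-10, 5), Mul(-4, Pow(5, 3)), Mul(-2, Pow(5, 2))), -5) = Mul(Add(3, -50, Mul(-4, 125), Mul(-2, 25)), -5) = Mul(Add(3, -50, -500, -50), -5) = Mul(-597, -5) = 2985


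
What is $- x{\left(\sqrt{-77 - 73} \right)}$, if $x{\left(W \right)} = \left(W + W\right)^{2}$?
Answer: $600$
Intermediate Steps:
$x{\left(W \right)} = 4 W^{2}$ ($x{\left(W \right)} = \left(2 W\right)^{2} = 4 W^{2}$)
$- x{\left(\sqrt{-77 - 73} \right)} = - 4 \left(\sqrt{-77 - 73}\right)^{2} = - 4 \left(\sqrt{-150}\right)^{2} = - 4 \left(5 i \sqrt{6}\right)^{2} = - 4 \left(-150\right) = \left(-1\right) \left(-600\right) = 600$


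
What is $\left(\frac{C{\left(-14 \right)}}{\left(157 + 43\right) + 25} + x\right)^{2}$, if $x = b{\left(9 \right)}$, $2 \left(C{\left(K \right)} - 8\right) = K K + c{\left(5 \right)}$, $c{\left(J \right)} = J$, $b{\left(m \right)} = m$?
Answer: $\frac{18207289}{202500} \approx 89.913$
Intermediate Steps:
$C{\left(K \right)} = \frac{21}{2} + \frac{K^{2}}{2}$ ($C{\left(K \right)} = 8 + \frac{K K + 5}{2} = 8 + \frac{K^{2} + 5}{2} = 8 + \frac{5 + K^{2}}{2} = 8 + \left(\frac{5}{2} + \frac{K^{2}}{2}\right) = \frac{21}{2} + \frac{K^{2}}{2}$)
$x = 9$
$\left(\frac{C{\left(-14 \right)}}{\left(157 + 43\right) + 25} + x\right)^{2} = \left(\frac{\frac{21}{2} + \frac{\left(-14\right)^{2}}{2}}{\left(157 + 43\right) + 25} + 9\right)^{2} = \left(\frac{\frac{21}{2} + \frac{1}{2} \cdot 196}{200 + 25} + 9\right)^{2} = \left(\frac{\frac{21}{2} + 98}{225} + 9\right)^{2} = \left(\frac{217}{2} \cdot \frac{1}{225} + 9\right)^{2} = \left(\frac{217}{450} + 9\right)^{2} = \left(\frac{4267}{450}\right)^{2} = \frac{18207289}{202500}$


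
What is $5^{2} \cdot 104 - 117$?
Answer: $2483$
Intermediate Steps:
$5^{2} \cdot 104 - 117 = 25 \cdot 104 - 117 = 2600 - 117 = 2483$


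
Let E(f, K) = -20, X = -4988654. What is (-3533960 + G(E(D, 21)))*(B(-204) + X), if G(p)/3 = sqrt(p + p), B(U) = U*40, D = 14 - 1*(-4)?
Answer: 17658540803440 - 29980884*I*sqrt(10) ≈ 1.7659e+13 - 9.4808e+7*I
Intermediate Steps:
D = 18 (D = 14 + 4 = 18)
B(U) = 40*U
G(p) = 3*sqrt(2)*sqrt(p) (G(p) = 3*sqrt(p + p) = 3*sqrt(2*p) = 3*(sqrt(2)*sqrt(p)) = 3*sqrt(2)*sqrt(p))
(-3533960 + G(E(D, 21)))*(B(-204) + X) = (-3533960 + 3*sqrt(2)*sqrt(-20))*(40*(-204) - 4988654) = (-3533960 + 3*sqrt(2)*(2*I*sqrt(5)))*(-8160 - 4988654) = (-3533960 + 6*I*sqrt(10))*(-4996814) = 17658540803440 - 29980884*I*sqrt(10)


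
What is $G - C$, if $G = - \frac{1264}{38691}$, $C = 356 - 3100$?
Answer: $\frac{106166840}{38691} \approx 2744.0$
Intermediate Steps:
$C = -2744$
$G = - \frac{1264}{38691}$ ($G = \left(-1264\right) \frac{1}{38691} = - \frac{1264}{38691} \approx -0.032669$)
$G - C = - \frac{1264}{38691} - -2744 = - \frac{1264}{38691} + 2744 = \frac{106166840}{38691}$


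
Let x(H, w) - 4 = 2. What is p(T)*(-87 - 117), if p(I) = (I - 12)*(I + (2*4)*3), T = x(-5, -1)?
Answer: 36720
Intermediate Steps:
x(H, w) = 6 (x(H, w) = 4 + 2 = 6)
T = 6
p(I) = (-12 + I)*(24 + I) (p(I) = (-12 + I)*(I + 8*3) = (-12 + I)*(I + 24) = (-12 + I)*(24 + I))
p(T)*(-87 - 117) = (-288 + 6**2 + 12*6)*(-87 - 117) = (-288 + 36 + 72)*(-204) = -180*(-204) = 36720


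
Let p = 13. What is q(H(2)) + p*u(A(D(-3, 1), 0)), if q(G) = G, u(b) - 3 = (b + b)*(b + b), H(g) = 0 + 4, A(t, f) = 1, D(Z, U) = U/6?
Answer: 95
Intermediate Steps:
D(Z, U) = U/6 (D(Z, U) = U*(⅙) = U/6)
H(g) = 4
u(b) = 3 + 4*b² (u(b) = 3 + (b + b)*(b + b) = 3 + (2*b)*(2*b) = 3 + 4*b²)
q(H(2)) + p*u(A(D(-3, 1), 0)) = 4 + 13*(3 + 4*1²) = 4 + 13*(3 + 4*1) = 4 + 13*(3 + 4) = 4 + 13*7 = 4 + 91 = 95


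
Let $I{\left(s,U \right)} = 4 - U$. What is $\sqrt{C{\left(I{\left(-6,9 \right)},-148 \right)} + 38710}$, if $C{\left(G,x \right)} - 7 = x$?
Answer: $\sqrt{38569} \approx 196.39$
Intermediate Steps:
$C{\left(G,x \right)} = 7 + x$
$\sqrt{C{\left(I{\left(-6,9 \right)},-148 \right)} + 38710} = \sqrt{\left(7 - 148\right) + 38710} = \sqrt{-141 + 38710} = \sqrt{38569}$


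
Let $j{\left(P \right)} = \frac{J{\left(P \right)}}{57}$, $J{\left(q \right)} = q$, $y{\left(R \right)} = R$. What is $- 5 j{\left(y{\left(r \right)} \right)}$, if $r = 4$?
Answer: $- \frac{20}{57} \approx -0.35088$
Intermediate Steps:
$j{\left(P \right)} = \frac{P}{57}$
$- 5 j{\left(y{\left(r \right)} \right)} = - 5 \cdot \frac{1}{57} \cdot 4 = \left(-5\right) \frac{4}{57} = - \frac{20}{57}$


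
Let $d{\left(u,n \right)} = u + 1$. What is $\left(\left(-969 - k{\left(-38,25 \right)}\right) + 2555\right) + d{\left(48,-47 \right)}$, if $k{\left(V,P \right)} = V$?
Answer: $1673$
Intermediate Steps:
$d{\left(u,n \right)} = 1 + u$
$\left(\left(-969 - k{\left(-38,25 \right)}\right) + 2555\right) + d{\left(48,-47 \right)} = \left(\left(-969 - -38\right) + 2555\right) + \left(1 + 48\right) = \left(\left(-969 + 38\right) + 2555\right) + 49 = \left(-931 + 2555\right) + 49 = 1624 + 49 = 1673$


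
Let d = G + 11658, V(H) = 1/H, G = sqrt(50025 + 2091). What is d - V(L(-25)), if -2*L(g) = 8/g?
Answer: 46607/4 + 2*sqrt(13029) ≈ 11880.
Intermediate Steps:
L(g) = -4/g
G = 2*sqrt(13029) (G = sqrt(52116) = 2*sqrt(13029) ≈ 228.29)
d = 11658 + 2*sqrt(13029) (d = 2*sqrt(13029) + 11658 = 11658 + 2*sqrt(13029) ≈ 11886.)
d - V(L(-25)) = (11658 + 2*sqrt(13029)) - 1/((-4/(-25))) = (11658 + 2*sqrt(13029)) - 1/((-4*(-1/25))) = (11658 + 2*sqrt(13029)) - 1/4/25 = (11658 + 2*sqrt(13029)) - 1*25/4 = (11658 + 2*sqrt(13029)) - 25/4 = 46607/4 + 2*sqrt(13029)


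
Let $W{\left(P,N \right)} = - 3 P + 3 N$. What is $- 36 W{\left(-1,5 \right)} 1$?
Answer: $-648$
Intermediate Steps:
$- 36 W{\left(-1,5 \right)} 1 = - 36 \left(\left(-3\right) \left(-1\right) + 3 \cdot 5\right) 1 = - 36 \left(3 + 15\right) 1 = - 36 \cdot 18 \cdot 1 = \left(-36\right) 18 = -648$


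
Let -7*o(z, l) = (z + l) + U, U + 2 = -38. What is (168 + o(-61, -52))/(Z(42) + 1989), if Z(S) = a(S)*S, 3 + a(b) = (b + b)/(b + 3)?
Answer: 6645/67949 ≈ 0.097794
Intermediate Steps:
U = -40 (U = -2 - 38 = -40)
a(b) = -3 + 2*b/(3 + b) (a(b) = -3 + (b + b)/(b + 3) = -3 + (2*b)/(3 + b) = -3 + 2*b/(3 + b))
o(z, l) = 40/7 - l/7 - z/7 (o(z, l) = -((z + l) - 40)/7 = -((l + z) - 40)/7 = -(-40 + l + z)/7 = 40/7 - l/7 - z/7)
Z(S) = S*(-9 - S)/(3 + S) (Z(S) = ((-9 - S)/(3 + S))*S = S*(-9 - S)/(3 + S))
(168 + o(-61, -52))/(Z(42) + 1989) = (168 + (40/7 - 1/7*(-52) - 1/7*(-61)))/(-1*42*(9 + 42)/(3 + 42) + 1989) = (168 + (40/7 + 52/7 + 61/7))/(-1*42*51/45 + 1989) = (168 + 153/7)/(-1*42*1/45*51 + 1989) = 1329/(7*(-238/5 + 1989)) = 1329/(7*(9707/5)) = (1329/7)*(5/9707) = 6645/67949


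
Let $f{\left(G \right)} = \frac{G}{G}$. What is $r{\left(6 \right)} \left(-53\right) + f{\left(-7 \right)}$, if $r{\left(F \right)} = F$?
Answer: $-317$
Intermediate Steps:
$f{\left(G \right)} = 1$
$r{\left(6 \right)} \left(-53\right) + f{\left(-7 \right)} = 6 \left(-53\right) + 1 = -318 + 1 = -317$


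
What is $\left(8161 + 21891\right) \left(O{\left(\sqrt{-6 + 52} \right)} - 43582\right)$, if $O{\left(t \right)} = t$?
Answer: $-1309726264 + 30052 \sqrt{46} \approx -1.3095 \cdot 10^{9}$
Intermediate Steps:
$\left(8161 + 21891\right) \left(O{\left(\sqrt{-6 + 52} \right)} - 43582\right) = \left(8161 + 21891\right) \left(\sqrt{-6 + 52} - 43582\right) = 30052 \left(\sqrt{46} - 43582\right) = 30052 \left(-43582 + \sqrt{46}\right) = -1309726264 + 30052 \sqrt{46}$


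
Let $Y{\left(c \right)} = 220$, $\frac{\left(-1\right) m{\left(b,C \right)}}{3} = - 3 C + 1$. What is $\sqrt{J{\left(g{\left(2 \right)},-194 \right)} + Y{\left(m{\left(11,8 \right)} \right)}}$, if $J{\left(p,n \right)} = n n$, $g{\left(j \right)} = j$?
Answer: $52 \sqrt{14} \approx 194.57$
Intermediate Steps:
$m{\left(b,C \right)} = -3 + 9 C$ ($m{\left(b,C \right)} = - 3 \left(- 3 C + 1\right) = - 3 \left(1 - 3 C\right) = -3 + 9 C$)
$J{\left(p,n \right)} = n^{2}$
$\sqrt{J{\left(g{\left(2 \right)},-194 \right)} + Y{\left(m{\left(11,8 \right)} \right)}} = \sqrt{\left(-194\right)^{2} + 220} = \sqrt{37636 + 220} = \sqrt{37856} = 52 \sqrt{14}$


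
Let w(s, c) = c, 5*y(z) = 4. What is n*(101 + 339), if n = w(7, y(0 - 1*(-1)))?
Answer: 352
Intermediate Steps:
y(z) = ⅘ (y(z) = (⅕)*4 = ⅘)
n = ⅘ ≈ 0.80000
n*(101 + 339) = 4*(101 + 339)/5 = (⅘)*440 = 352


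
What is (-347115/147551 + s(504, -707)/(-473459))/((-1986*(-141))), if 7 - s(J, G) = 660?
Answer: -82124184991/9781217018795817 ≈ -8.3961e-6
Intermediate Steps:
s(J, G) = -653 (s(J, G) = 7 - 1*660 = 7 - 660 = -653)
(-347115/147551 + s(504, -707)/(-473459))/((-1986*(-141))) = (-347115/147551 - 653/(-473459))/((-1986*(-141))) = (-347115*1/147551 - 653*(-1/473459))/280026 = (-347115/147551 + 653/473459)*(1/280026) = -164248369982/69859348909*1/280026 = -82124184991/9781217018795817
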